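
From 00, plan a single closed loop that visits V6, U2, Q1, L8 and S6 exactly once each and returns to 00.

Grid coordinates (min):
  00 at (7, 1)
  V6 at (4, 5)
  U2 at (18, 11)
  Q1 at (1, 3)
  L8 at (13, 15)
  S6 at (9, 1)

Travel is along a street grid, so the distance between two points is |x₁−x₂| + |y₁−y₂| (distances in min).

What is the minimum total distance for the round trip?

00 → V6 → U2 → Q1 → L8 → S6 → 00: 7+20+25+24+18+2 = 96
00 → V6 → U2 → Q1 → S6 → L8 → 00: 7+20+25+10+18+20 = 100
00 → V6 → U2 → L8 → Q1 → S6 → 00: 7+20+9+24+10+2 = 72
00 → V6 → U2 → L8 → S6 → Q1 → 00: 7+20+9+18+10+8 = 72
00 → V6 → U2 → S6 → Q1 → L8 → 00: 7+20+19+10+24+20 = 100
00 → V6 → U2 → S6 → L8 → Q1 → 00: 7+20+19+18+24+8 = 96
00 → V6 → Q1 → U2 → L8 → S6 → 00: 7+5+25+9+18+2 = 66
00 → V6 → Q1 → U2 → S6 → L8 → 00: 7+5+25+19+18+20 = 94
00 → V6 → Q1 → L8 → U2 → S6 → 00: 7+5+24+9+19+2 = 66
00 → V6 → Q1 → L8 → S6 → U2 → 00: 7+5+24+18+19+21 = 94
00 → V6 → Q1 → S6 → U2 → L8 → 00: 7+5+10+19+9+20 = 70
00 → V6 → Q1 → S6 → L8 → U2 → 00: 7+5+10+18+9+21 = 70
00 → V6 → L8 → U2 → Q1 → S6 → 00: 7+19+9+25+10+2 = 72
00 → V6 → L8 → U2 → S6 → Q1 → 00: 7+19+9+19+10+8 = 72
… (46 more)
00 → Q1 → V6 → U2 → L8 → S6 → 00: 8+5+20+9+18+2 = 62  ← best
The minimum is 62.
One optimal route: 00 → Q1 → V6 → U2 → L8 → S6 → 00 (or its reverse).

Minimum total distance: 62 min.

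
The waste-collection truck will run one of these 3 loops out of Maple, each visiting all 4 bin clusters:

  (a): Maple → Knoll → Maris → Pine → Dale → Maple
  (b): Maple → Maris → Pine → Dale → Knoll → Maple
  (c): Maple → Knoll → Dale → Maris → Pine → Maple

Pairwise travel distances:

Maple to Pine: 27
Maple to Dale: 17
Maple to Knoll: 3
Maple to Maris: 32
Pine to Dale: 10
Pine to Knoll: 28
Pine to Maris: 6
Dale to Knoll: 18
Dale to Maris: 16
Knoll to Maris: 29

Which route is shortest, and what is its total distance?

Shortest is (a), total 65.

(a): 3 + 29 + 6 + 10 + 17 = 65
(b): 32 + 6 + 10 + 18 + 3 = 69
(c): 3 + 18 + 16 + 6 + 27 = 70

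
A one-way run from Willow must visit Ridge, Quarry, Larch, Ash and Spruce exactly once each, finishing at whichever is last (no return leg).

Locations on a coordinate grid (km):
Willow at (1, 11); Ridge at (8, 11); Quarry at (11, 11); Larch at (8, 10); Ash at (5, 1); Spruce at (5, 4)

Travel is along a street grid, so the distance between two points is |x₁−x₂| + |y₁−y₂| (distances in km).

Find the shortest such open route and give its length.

There are 5! = 120 possible orderings.
Willow - Ridge - Quarry - Larch - Ash - Spruce: 7+3+4+12+3 = 29
Willow - Ridge - Quarry - Larch - Spruce - Ash: 7+3+4+9+3 = 26
Willow - Ridge - Quarry - Ash - Larch - Spruce: 7+3+16+12+9 = 47
Willow - Ridge - Quarry - Ash - Spruce - Larch: 7+3+16+3+9 = 38
Willow - Ridge - Quarry - Spruce - Larch - Ash: 7+3+13+9+12 = 44
Willow - Ridge - Quarry - Spruce - Ash - Larch: 7+3+13+3+12 = 38
Willow - Ridge - Larch - Quarry - Ash - Spruce: 7+1+4+16+3 = 31
Willow - Ridge - Larch - Quarry - Spruce - Ash: 7+1+4+13+3 = 28
Willow - Ridge - Larch - Ash - Quarry - Spruce: 7+1+12+16+13 = 49
Willow - Ridge - Larch - Ash - Spruce - Quarry: 7+1+12+3+13 = 36
Willow - Ridge - Larch - Spruce - Quarry - Ash: 7+1+9+13+16 = 46
Willow - Ridge - Larch - Spruce - Ash - Quarry: 7+1+9+3+16 = 36
Willow - Ridge - Ash - Quarry - Larch - Spruce: 7+13+16+4+9 = 49
Willow - Ridge - Ash - Quarry - Spruce - Larch: 7+13+16+13+9 = 58
… (106 more)
The minimum is 26.
One shortest path: Willow → Ridge → Quarry → Larch → Spruce → Ash.

Shortest open route: 26 km.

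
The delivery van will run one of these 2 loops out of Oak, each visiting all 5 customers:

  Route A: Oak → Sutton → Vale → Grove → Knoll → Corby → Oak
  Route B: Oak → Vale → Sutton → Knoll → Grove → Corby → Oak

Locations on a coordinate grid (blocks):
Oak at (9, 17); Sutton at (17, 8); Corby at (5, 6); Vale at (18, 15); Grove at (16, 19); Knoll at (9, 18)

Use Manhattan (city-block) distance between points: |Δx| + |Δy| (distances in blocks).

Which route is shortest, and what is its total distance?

70 blocks — Route A is the shortest.

Route A: 17 + 8 + 6 + 8 + 16 + 15 = 70
Route B: 11 + 8 + 18 + 8 + 24 + 15 = 84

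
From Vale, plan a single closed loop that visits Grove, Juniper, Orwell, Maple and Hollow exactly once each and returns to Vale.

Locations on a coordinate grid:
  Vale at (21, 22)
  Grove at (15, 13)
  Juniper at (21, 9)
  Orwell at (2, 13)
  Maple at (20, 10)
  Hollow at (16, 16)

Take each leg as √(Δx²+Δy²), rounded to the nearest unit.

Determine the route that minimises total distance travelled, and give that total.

55 — the shortest possible round trip.

With 5 stops there are 5!/2 = 60 distinct round trips (a route and its reverse cost the same).
Vale - Grove - Juniper - Orwell - Maple - Hollow - Vale: 11+7+19+18+7+8 = 70
Vale - Grove - Juniper - Orwell - Hollow - Maple - Vale: 11+7+19+14+7+12 = 70
Vale - Grove - Juniper - Maple - Orwell - Hollow - Vale: 11+7+1+18+14+8 = 59
Vale - Grove - Juniper - Maple - Hollow - Orwell - Vale: 11+7+1+7+14+21 = 61
Vale - Grove - Juniper - Hollow - Orwell - Maple - Vale: 11+7+9+14+18+12 = 71
Vale - Grove - Juniper - Hollow - Maple - Orwell - Vale: 11+7+9+7+18+21 = 73
Vale - Grove - Orwell - Juniper - Maple - Hollow - Vale: 11+13+19+1+7+8 = 59
Vale - Grove - Orwell - Juniper - Hollow - Maple - Vale: 11+13+19+9+7+12 = 71
Vale - Grove - Orwell - Maple - Juniper - Hollow - Vale: 11+13+18+1+9+8 = 60
Vale - Grove - Orwell - Maple - Hollow - Juniper - Vale: 11+13+18+7+9+13 = 71
Vale - Grove - Orwell - Hollow - Juniper - Maple - Vale: 11+13+14+9+1+12 = 60
Vale - Grove - Orwell - Hollow - Maple - Juniper - Vale: 11+13+14+7+1+13 = 59
Vale - Grove - Maple - Juniper - Orwell - Hollow - Vale: 11+6+1+19+14+8 = 59
Vale - Grove - Maple - Juniper - Hollow - Orwell - Vale: 11+6+1+9+14+21 = 62
… (46 more)
Vale - Juniper - Maple - Grove - Orwell - Hollow - Vale: 13+1+6+13+14+8 = 55  ← best
The minimum is 55.
One optimal route: Vale → Juniper → Maple → Grove → Orwell → Hollow → Vale (or its reverse).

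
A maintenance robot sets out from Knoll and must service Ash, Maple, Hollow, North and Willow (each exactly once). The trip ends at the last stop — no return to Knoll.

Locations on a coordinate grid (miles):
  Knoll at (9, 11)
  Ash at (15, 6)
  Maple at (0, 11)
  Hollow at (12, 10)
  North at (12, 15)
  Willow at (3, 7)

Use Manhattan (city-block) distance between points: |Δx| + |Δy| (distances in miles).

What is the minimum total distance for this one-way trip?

Shortest open route: 39 miles.

There are 5! = 120 possible orderings.
Knoll → Ash → Maple → Hollow → North → Willow: 11+20+13+5+17 = 66
Knoll → Ash → Maple → Hollow → Willow → North: 11+20+13+12+17 = 73
Knoll → Ash → Maple → North → Hollow → Willow: 11+20+16+5+12 = 64
Knoll → Ash → Maple → North → Willow → Hollow: 11+20+16+17+12 = 76
Knoll → Ash → Maple → Willow → Hollow → North: 11+20+7+12+5 = 55
Knoll → Ash → Maple → Willow → North → Hollow: 11+20+7+17+5 = 60
Knoll → Ash → Hollow → Maple → North → Willow: 11+7+13+16+17 = 64
Knoll → Ash → Hollow → Maple → Willow → North: 11+7+13+7+17 = 55
Knoll → Ash → Hollow → North → Maple → Willow: 11+7+5+16+7 = 46
Knoll → Ash → Hollow → North → Willow → Maple: 11+7+5+17+7 = 47
Knoll → Ash → Hollow → Willow → Maple → North: 11+7+12+7+16 = 53
Knoll → Ash → Hollow → Willow → North → Maple: 11+7+12+17+16 = 63
Knoll → Ash → North → Maple → Hollow → Willow: 11+12+16+13+12 = 64
Knoll → Ash → North → Maple → Willow → Hollow: 11+12+16+7+12 = 58
… (106 more)
Knoll → North → Hollow → Ash → Willow → Maple: 7+5+7+13+7 = 39  ← best
The minimum is 39.
One shortest path: Knoll → North → Hollow → Ash → Willow → Maple.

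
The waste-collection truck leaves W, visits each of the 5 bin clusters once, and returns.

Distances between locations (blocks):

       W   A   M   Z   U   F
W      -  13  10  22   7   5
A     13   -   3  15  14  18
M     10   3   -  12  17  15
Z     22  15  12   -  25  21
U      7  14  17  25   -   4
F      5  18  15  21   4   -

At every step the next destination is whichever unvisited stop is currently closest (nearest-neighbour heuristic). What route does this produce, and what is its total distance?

W → [F:5 / U:7 / M:10 / A:13 / Z:22] → F (5)
F → [U:4 / M:15 / A:18 / Z:21] → U (4)
U → [A:14 / M:17 / Z:25] → A (14)
A → [M:3 / Z:15] → M (3)
M → [Z:12] → Z (12)
Return Z→W: 22.
Total = 5 + 4 + 14 + 3 + 12 + 22 = 60.

Nearest-neighbour total = 60 blocks; route W → F → U → A → M → Z → W.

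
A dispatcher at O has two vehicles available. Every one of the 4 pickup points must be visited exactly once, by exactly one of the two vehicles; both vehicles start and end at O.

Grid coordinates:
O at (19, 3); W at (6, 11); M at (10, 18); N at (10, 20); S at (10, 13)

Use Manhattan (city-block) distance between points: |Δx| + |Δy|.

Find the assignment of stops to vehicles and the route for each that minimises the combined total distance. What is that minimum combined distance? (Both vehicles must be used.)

94 — the smallest possible combined total.

Try each way of splitting the stops between the two vehicles (each non-empty) and, for each split, find the best tour for each vehicle:
  {W} + {M, N, S}: 42 + 52 = 94
  {M} + {W, N, S}: 48 + 60 = 108
  {W, M} + {N, S}: 56 + 52 = 108
  {N} + {W, M, S}: 52 + 56 = 108
  {W, N} + {M, S}: 60 + 48 = 108
  {M, N} + {W, S}: 52 + 46 = 98
  … (7 splits in total)
Best: vehicle 1 O → W → O = 42; vehicle 2 O → M → N → S → O = 52; combined 94.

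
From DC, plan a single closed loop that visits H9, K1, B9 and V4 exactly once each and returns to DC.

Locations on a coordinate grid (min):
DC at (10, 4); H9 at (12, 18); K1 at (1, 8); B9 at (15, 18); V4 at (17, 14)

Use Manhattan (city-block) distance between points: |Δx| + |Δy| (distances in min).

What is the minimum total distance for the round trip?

There are 12 distinct closed tours to check (reversals are equivalent).
DC-H9-K1-B9-V4-DC: 16+21+24+6+17 = 84
DC-H9-K1-V4-B9-DC: 16+21+22+6+19 = 84
DC-H9-B9-K1-V4-DC: 16+3+24+22+17 = 82
DC-H9-B9-V4-K1-DC: 16+3+6+22+13 = 60
DC-H9-V4-K1-B9-DC: 16+9+22+24+19 = 90
DC-H9-V4-B9-K1-DC: 16+9+6+24+13 = 68
DC-K1-H9-B9-V4-DC: 13+21+3+6+17 = 60
DC-K1-H9-V4-B9-DC: 13+21+9+6+19 = 68
DC-K1-B9-H9-V4-DC: 13+24+3+9+17 = 66
DC-K1-V4-H9-B9-DC: 13+22+9+3+19 = 66
DC-B9-H9-K1-V4-DC: 19+3+21+22+17 = 82
DC-B9-K1-H9-V4-DC: 19+24+21+9+17 = 90
The minimum is 60.
One optimal route: DC → H9 → B9 → V4 → K1 → DC (or its reverse).

Shortest round trip = 60 min.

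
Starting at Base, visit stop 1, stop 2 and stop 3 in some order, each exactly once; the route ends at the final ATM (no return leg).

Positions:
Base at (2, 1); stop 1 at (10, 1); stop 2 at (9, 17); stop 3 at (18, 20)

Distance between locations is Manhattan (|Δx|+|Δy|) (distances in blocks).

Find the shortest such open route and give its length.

There are 3! = 6 possible orderings.
Base - stop 1 - stop 2 - stop 3: 8+17+12 = 37
Base - stop 1 - stop 3 - stop 2: 8+27+12 = 47
Base - stop 2 - stop 1 - stop 3: 23+17+27 = 67
Base - stop 2 - stop 3 - stop 1: 23+12+27 = 62
Base - stop 3 - stop 1 - stop 2: 35+27+17 = 79
Base - stop 3 - stop 2 - stop 1: 35+12+17 = 64
The minimum is 37.
One shortest path: Base → stop 1 → stop 2 → stop 3.

37 blocks — the minimum one-way total.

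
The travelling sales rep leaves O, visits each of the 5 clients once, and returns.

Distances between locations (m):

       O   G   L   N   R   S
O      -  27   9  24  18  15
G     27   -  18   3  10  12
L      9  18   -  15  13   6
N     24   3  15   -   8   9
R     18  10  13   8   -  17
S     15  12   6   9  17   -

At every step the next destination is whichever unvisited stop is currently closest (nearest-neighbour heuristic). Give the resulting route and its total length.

Total distance 55 m via the nearest-neighbour route O → L → S → N → G → R → O.

At O the remaining stops are L 9, S 15, R 18, N 24, G 27; go to L.
At L the remaining stops are S 6, R 13, N 15, G 18; go to S.
At S the remaining stops are N 9, G 12, R 17; go to N.
At N the remaining stops are G 3, R 8; go to G.
At G the remaining stops are R 10; go to R.
Return R→O: 18.
Total = 9 + 6 + 9 + 3 + 10 + 18 = 55.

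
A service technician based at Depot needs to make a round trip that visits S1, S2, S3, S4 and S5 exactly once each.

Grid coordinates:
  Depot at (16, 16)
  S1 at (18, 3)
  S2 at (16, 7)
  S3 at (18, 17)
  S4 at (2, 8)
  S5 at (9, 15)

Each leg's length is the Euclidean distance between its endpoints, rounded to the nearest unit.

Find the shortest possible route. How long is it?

Depot→S1→S2→S3→S4→S5→Depot: 13+4+10+18+10+7 = 62
Depot→S1→S2→S3→S5→S4→Depot: 13+4+10+9+10+16 = 62
Depot→S1→S2→S4→S3→S5→Depot: 13+4+14+18+9+7 = 65
Depot→S1→S2→S4→S5→S3→Depot: 13+4+14+10+9+2 = 52
Depot→S1→S2→S5→S3→S4→Depot: 13+4+11+9+18+16 = 71
Depot→S1→S2→S5→S4→S3→Depot: 13+4+11+10+18+2 = 58
Depot→S1→S3→S2→S4→S5→Depot: 13+14+10+14+10+7 = 68
Depot→S1→S3→S2→S5→S4→Depot: 13+14+10+11+10+16 = 74
Depot→S1→S3→S4→S2→S5→Depot: 13+14+18+14+11+7 = 77
Depot→S1→S3→S4→S5→S2→Depot: 13+14+18+10+11+9 = 75
Depot→S1→S3→S5→S2→S4→Depot: 13+14+9+11+14+16 = 77
Depot→S1→S3→S5→S4→S2→Depot: 13+14+9+10+14+9 = 69
Depot→S1→S4→S2→S3→S5→Depot: 13+17+14+10+9+7 = 70
Depot→S1→S4→S2→S5→S3→Depot: 13+17+14+11+9+2 = 66
… (46 more)
Depot→S3→S2→S1→S4→S5→Depot: 2+10+4+17+10+7 = 50  ← best
The minimum is 50.
One optimal route: Depot → S3 → S2 → S1 → S4 → S5 → Depot (or its reverse).

50 — the shortest possible round trip.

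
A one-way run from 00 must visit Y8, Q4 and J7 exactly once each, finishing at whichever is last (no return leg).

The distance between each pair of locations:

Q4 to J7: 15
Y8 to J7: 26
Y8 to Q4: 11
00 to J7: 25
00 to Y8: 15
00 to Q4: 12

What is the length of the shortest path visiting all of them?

41 — the minimum one-way total.

There are 3! = 6 possible orderings.
00 - Y8 - Q4 - J7: 15+11+15 = 41
00 - Y8 - J7 - Q4: 15+26+15 = 56
00 - Q4 - Y8 - J7: 12+11+26 = 49
00 - Q4 - J7 - Y8: 12+15+26 = 53
00 - J7 - Y8 - Q4: 25+26+11 = 62
00 - J7 - Q4 - Y8: 25+15+11 = 51
The minimum is 41.
One shortest path: 00 → Y8 → Q4 → J7.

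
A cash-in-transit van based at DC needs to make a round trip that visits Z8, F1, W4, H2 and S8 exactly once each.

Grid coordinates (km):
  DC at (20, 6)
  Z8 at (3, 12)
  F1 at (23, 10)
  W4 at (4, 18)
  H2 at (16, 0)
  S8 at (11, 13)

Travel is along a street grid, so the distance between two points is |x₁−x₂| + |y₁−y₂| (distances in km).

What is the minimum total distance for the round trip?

With 5 stops there are 5!/2 = 60 distinct round trips (a route and its reverse cost the same).
DC-Z8-F1-W4-H2-S8-DC: 23+22+27+30+18+16 = 136
DC-Z8-F1-W4-S8-H2-DC: 23+22+27+12+18+10 = 112
DC-Z8-F1-H2-W4-S8-DC: 23+22+17+30+12+16 = 120
DC-Z8-F1-H2-S8-W4-DC: 23+22+17+18+12+28 = 120
DC-Z8-F1-S8-W4-H2-DC: 23+22+15+12+30+10 = 112
DC-Z8-F1-S8-H2-W4-DC: 23+22+15+18+30+28 = 136
DC-Z8-W4-F1-H2-S8-DC: 23+7+27+17+18+16 = 108
DC-Z8-W4-F1-S8-H2-DC: 23+7+27+15+18+10 = 100
DC-Z8-W4-H2-F1-S8-DC: 23+7+30+17+15+16 = 108
DC-Z8-W4-H2-S8-F1-DC: 23+7+30+18+15+7 = 100
DC-Z8-W4-S8-F1-H2-DC: 23+7+12+15+17+10 = 84
DC-Z8-W4-S8-H2-F1-DC: 23+7+12+18+17+7 = 84
DC-Z8-H2-F1-W4-S8-DC: 23+25+17+27+12+16 = 120
DC-Z8-H2-F1-S8-W4-DC: 23+25+17+15+12+28 = 120
… (46 more)
DC-F1-Z8-W4-S8-H2-DC: 7+22+7+12+18+10 = 76  ← best
The minimum is 76.
One optimal route: DC → F1 → Z8 → W4 → S8 → H2 → DC (or its reverse).

Minimum total distance: 76 km.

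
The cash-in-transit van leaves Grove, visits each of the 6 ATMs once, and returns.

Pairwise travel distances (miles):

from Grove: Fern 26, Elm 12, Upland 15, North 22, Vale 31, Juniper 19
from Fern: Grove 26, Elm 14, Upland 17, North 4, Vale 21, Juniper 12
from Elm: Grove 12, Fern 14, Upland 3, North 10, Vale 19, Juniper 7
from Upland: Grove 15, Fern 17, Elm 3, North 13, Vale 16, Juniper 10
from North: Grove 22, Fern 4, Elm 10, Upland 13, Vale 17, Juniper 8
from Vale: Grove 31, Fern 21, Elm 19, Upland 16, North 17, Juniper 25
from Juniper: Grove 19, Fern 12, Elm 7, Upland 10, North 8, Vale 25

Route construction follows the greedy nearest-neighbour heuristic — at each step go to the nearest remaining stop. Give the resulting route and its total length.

Total distance 89 miles via the nearest-neighbour route Grove → Elm → Upland → Juniper → North → Fern → Vale → Grove.

Grove → [Elm:12 / Upland:15 / Juniper:19 / North:22 / Fern:26 / Vale:31] → Elm (12)
Elm → [Upland:3 / Juniper:7 / North:10 / Fern:14 / Vale:19] → Upland (3)
Upland → [Juniper:10 / North:13 / Vale:16 / Fern:17] → Juniper (10)
Juniper → [North:8 / Fern:12 / Vale:25] → North (8)
North → [Fern:4 / Vale:17] → Fern (4)
Fern → [Vale:21] → Vale (21)
Return Vale→Grove: 31.
Total = 12 + 3 + 10 + 8 + 4 + 21 + 31 = 89.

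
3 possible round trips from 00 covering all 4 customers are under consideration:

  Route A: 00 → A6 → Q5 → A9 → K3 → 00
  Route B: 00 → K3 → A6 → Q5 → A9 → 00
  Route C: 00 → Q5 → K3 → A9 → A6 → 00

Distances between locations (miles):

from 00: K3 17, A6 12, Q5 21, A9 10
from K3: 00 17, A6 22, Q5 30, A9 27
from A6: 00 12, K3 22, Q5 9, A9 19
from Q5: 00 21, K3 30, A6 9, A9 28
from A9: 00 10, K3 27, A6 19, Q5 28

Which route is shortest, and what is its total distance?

Shortest is Route B, total 86 miles.

Route A: 12 + 9 + 28 + 27 + 17 = 93
Route B: 17 + 22 + 9 + 28 + 10 = 86
Route C: 21 + 30 + 27 + 19 + 12 = 109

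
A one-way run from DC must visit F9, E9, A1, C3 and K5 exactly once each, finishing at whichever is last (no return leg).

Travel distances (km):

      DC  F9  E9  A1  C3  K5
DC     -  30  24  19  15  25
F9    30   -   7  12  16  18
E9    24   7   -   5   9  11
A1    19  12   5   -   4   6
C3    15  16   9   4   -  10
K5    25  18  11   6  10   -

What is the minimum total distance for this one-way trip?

There are 5! = 120 possible orderings.
DC→F9→E9→A1→C3→K5: 30+7+5+4+10 = 56
DC→F9→E9→A1→K5→C3: 30+7+5+6+10 = 58
DC→F9→E9→C3→A1→K5: 30+7+9+4+6 = 56
DC→F9→E9→C3→K5→A1: 30+7+9+10+6 = 62
DC→F9→E9→K5→A1→C3: 30+7+11+6+4 = 58
DC→F9→E9→K5→C3→A1: 30+7+11+10+4 = 62
DC→F9→A1→E9→C3→K5: 30+12+5+9+10 = 66
DC→F9→A1→E9→K5→C3: 30+12+5+11+10 = 68
DC→F9→A1→C3→E9→K5: 30+12+4+9+11 = 66
DC→F9→A1→C3→K5→E9: 30+12+4+10+11 = 67
DC→F9→A1→K5→E9→C3: 30+12+6+11+9 = 68
DC→F9→A1→K5→C3→E9: 30+12+6+10+9 = 67
DC→F9→C3→E9→A1→K5: 30+16+9+5+6 = 66
DC→F9→C3→E9→K5→A1: 30+16+9+11+6 = 72
… (106 more)
DC→C3→A1→K5→E9→F9: 15+4+6+11+7 = 43  ← best
The minimum is 43.
One shortest path: DC → C3 → A1 → K5 → E9 → F9.

Shortest open route: 43 km.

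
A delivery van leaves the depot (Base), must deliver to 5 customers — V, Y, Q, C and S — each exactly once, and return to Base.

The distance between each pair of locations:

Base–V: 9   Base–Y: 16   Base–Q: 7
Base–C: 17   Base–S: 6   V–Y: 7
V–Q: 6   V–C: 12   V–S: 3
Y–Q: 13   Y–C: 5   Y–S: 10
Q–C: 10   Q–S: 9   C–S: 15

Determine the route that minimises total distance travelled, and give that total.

Base→V→Y→Q→C→S→Base: 9+7+13+10+15+6 = 60
Base→V→Y→Q→S→C→Base: 9+7+13+9+15+17 = 70
Base→V→Y→C→Q→S→Base: 9+7+5+10+9+6 = 46
Base→V→Y→C→S→Q→Base: 9+7+5+15+9+7 = 52
Base→V→Y→S→Q→C→Base: 9+7+10+9+10+17 = 62
Base→V→Y→S→C→Q→Base: 9+7+10+15+10+7 = 58
Base→V→Q→Y→C→S→Base: 9+6+13+5+15+6 = 54
Base→V→Q→Y→S→C→Base: 9+6+13+10+15+17 = 70
Base→V→Q→C→Y→S→Base: 9+6+10+5+10+6 = 46
Base→V→Q→C→S→Y→Base: 9+6+10+15+10+16 = 66
Base→V→Q→S→Y→C→Base: 9+6+9+10+5+17 = 56
Base→V→Q→S→C→Y→Base: 9+6+9+15+5+16 = 60
Base→V→C→Y→Q→S→Base: 9+12+5+13+9+6 = 54
Base→V→C→Y→S→Q→Base: 9+12+5+10+9+7 = 52
… (46 more)
Base→Q→C→Y→V→S→Base: 7+10+5+7+3+6 = 38  ← best
The minimum is 38.
One optimal route: Base → Q → C → Y → V → S → Base (or its reverse).

Shortest round trip = 38.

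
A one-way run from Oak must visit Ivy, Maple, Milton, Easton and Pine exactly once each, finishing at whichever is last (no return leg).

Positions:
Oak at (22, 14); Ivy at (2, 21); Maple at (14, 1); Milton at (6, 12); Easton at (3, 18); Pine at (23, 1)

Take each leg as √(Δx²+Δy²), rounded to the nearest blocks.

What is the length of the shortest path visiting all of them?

Minimum one-way distance = 46 blocks.

There are 5! = 120 possible orderings.
Oak - Ivy - Maple - Milton - Easton - Pine: 21+23+14+7+26 = 91
Oak - Ivy - Maple - Milton - Pine - Easton: 21+23+14+20+26 = 104
Oak - Ivy - Maple - Easton - Milton - Pine: 21+23+20+7+20 = 91
Oak - Ivy - Maple - Easton - Pine - Milton: 21+23+20+26+20 = 110
Oak - Ivy - Maple - Pine - Milton - Easton: 21+23+9+20+7 = 80
Oak - Ivy - Maple - Pine - Easton - Milton: 21+23+9+26+7 = 86
Oak - Ivy - Milton - Maple - Easton - Pine: 21+10+14+20+26 = 91
Oak - Ivy - Milton - Maple - Pine - Easton: 21+10+14+9+26 = 80
Oak - Ivy - Milton - Easton - Maple - Pine: 21+10+7+20+9 = 67
Oak - Ivy - Milton - Easton - Pine - Maple: 21+10+7+26+9 = 73
Oak - Ivy - Milton - Pine - Maple - Easton: 21+10+20+9+20 = 80
Oak - Ivy - Milton - Pine - Easton - Maple: 21+10+20+26+20 = 97
Oak - Ivy - Easton - Maple - Milton - Pine: 21+3+20+14+20 = 78
Oak - Ivy - Easton - Maple - Pine - Milton: 21+3+20+9+20 = 73
… (106 more)
Oak - Pine - Maple - Milton - Easton - Ivy: 13+9+14+7+3 = 46  ← best
The minimum is 46.
One shortest path: Oak → Pine → Maple → Milton → Easton → Ivy.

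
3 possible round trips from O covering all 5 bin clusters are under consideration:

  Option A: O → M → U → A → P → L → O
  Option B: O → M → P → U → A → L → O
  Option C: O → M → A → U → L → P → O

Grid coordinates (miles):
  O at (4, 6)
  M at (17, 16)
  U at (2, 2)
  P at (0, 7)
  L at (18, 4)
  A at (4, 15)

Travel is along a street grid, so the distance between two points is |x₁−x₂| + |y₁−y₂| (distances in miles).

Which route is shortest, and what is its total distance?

Option A: 23 + 29 + 15 + 12 + 21 + 16 = 116
Option B: 23 + 26 + 7 + 15 + 25 + 16 = 112
Option C: 23 + 14 + 15 + 18 + 21 + 5 = 96

96 miles — Option C is the shortest.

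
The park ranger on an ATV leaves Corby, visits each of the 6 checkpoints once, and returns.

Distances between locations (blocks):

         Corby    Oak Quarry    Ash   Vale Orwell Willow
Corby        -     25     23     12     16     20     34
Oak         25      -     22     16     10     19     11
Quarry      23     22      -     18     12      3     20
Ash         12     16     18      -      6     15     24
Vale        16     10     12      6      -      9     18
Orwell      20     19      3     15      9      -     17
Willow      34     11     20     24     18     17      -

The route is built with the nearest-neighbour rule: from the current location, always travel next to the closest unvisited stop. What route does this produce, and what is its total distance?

86 blocks along Corby → Ash → Vale → Orwell → Quarry → Willow → Oak → Corby.

From Corby: distances to unvisited — Ash=12, Vale=16, Orwell=20, Quarry=23, Oak=25, Willow=34. Nearest is Ash (12).
From Ash: distances to unvisited — Vale=6, Orwell=15, Oak=16, Quarry=18, Willow=24. Nearest is Vale (6).
From Vale: distances to unvisited — Orwell=9, Oak=10, Quarry=12, Willow=18. Nearest is Orwell (9).
From Orwell: distances to unvisited — Quarry=3, Willow=17, Oak=19. Nearest is Quarry (3).
From Quarry: distances to unvisited — Willow=20, Oak=22. Nearest is Willow (20).
From Willow: distances to unvisited — Oak=11. Nearest is Oak (11).
Return Oak→Corby: 25.
Total = 12 + 6 + 9 + 3 + 20 + 11 + 25 = 86.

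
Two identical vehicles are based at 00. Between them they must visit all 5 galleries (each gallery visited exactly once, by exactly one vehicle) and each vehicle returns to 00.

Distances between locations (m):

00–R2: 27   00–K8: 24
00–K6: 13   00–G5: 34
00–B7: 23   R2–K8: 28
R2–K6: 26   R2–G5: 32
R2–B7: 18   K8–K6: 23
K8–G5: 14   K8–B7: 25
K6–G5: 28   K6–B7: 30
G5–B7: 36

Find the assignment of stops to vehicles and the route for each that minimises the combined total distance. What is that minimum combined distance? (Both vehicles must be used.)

Minimum combined distance: 137 m.

Check every non-empty split of the stops between the two vehicles; for each half take its own optimal tour:
  {R2} + {K8, K6, G5, B7}: 54 + 103 = 157
  {K8} + {R2, K6, G5, B7}: 48 + 114 = 162
  {R2, K8} + {K6, G5, B7}: 79 + 100 = 179
  {K6} + {R2, K8, G5, B7}: 26 + 111 = 137
  {R2, K6} + {K8, G5, B7}: 66 + 96 = 162
  {K8, K6} + {R2, G5, B7}: 60 + 107 = 167
  … (15 splits in total)
Best: vehicle 1 00 → K6 → 00 = 26; vehicle 2 00 → K8 → G5 → R2 → B7 → 00 = 111; combined 137.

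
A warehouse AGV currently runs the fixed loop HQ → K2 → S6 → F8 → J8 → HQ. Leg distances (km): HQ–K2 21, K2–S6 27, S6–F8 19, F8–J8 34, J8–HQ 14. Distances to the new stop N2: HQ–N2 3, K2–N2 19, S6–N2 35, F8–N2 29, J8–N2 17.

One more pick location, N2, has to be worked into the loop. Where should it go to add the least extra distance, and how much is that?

Insertion cost between consecutive stops i–j is d(i,N2) + d(N2,j) − d(i,j):
  between HQ and K2: 3 + 19 − 21 = 1
  between K2 and S6: 19 + 35 − 27 = 27
  between S6 and F8: 35 + 29 − 19 = 45
  between F8 and J8: 29 + 17 − 34 = 12
  between J8 and HQ: 17 + 3 − 14 = 6
Cheapest insertion is between HQ and K2, adding 1.
New total = 115 + 1 = 116.

+1 km — insert N2 between HQ and K2.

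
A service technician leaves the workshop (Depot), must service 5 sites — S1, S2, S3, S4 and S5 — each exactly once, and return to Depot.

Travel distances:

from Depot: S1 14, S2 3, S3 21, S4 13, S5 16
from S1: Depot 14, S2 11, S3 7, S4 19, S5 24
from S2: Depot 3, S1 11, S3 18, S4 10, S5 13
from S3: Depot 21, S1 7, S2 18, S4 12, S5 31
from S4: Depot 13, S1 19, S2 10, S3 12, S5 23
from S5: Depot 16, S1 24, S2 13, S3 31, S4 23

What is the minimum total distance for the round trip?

72 — the shortest possible round trip.

Depot → S1 → S2 → S3 → S4 → S5 → Depot: 14+11+18+12+23+16 = 94
Depot → S1 → S2 → S3 → S5 → S4 → Depot: 14+11+18+31+23+13 = 110
Depot → S1 → S2 → S4 → S3 → S5 → Depot: 14+11+10+12+31+16 = 94
Depot → S1 → S2 → S4 → S5 → S3 → Depot: 14+11+10+23+31+21 = 110
Depot → S1 → S2 → S5 → S3 → S4 → Depot: 14+11+13+31+12+13 = 94
Depot → S1 → S2 → S5 → S4 → S3 → Depot: 14+11+13+23+12+21 = 94
Depot → S1 → S3 → S2 → S4 → S5 → Depot: 14+7+18+10+23+16 = 88
Depot → S1 → S3 → S2 → S5 → S4 → Depot: 14+7+18+13+23+13 = 88
Depot → S1 → S3 → S4 → S2 → S5 → Depot: 14+7+12+10+13+16 = 72
Depot → S1 → S3 → S4 → S5 → S2 → Depot: 14+7+12+23+13+3 = 72
Depot → S1 → S3 → S5 → S2 → S4 → Depot: 14+7+31+13+10+13 = 88
Depot → S1 → S3 → S5 → S4 → S2 → Depot: 14+7+31+23+10+3 = 88
Depot → S1 → S4 → S2 → S3 → S5 → Depot: 14+19+10+18+31+16 = 108
Depot → S1 → S4 → S2 → S5 → S3 → Depot: 14+19+10+13+31+21 = 108
… (46 more)
The minimum is 72.
One optimal route: Depot → S1 → S3 → S4 → S2 → S5 → Depot (or its reverse).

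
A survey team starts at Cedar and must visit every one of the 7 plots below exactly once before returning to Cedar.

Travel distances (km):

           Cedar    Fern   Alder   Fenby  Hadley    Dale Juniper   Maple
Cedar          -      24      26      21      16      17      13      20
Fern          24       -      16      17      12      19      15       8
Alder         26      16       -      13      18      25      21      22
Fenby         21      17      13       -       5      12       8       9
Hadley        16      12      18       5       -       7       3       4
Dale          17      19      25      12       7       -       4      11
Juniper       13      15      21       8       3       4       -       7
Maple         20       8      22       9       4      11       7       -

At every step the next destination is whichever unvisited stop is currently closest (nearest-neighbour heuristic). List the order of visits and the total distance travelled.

Nearest-neighbour total = 86 km; route Cedar → Juniper → Hadley → Maple → Fern → Alder → Fenby → Dale → Cedar.

From Cedar: distances to unvisited — Juniper=13, Hadley=16, Dale=17, Maple=20, Fenby=21, Fern=24, Alder=26. Nearest is Juniper (13).
From Juniper: distances to unvisited — Hadley=3, Dale=4, Maple=7, Fenby=8, Fern=15, Alder=21. Nearest is Hadley (3).
From Hadley: distances to unvisited — Maple=4, Fenby=5, Dale=7, Fern=12, Alder=18. Nearest is Maple (4).
From Maple: distances to unvisited — Fern=8, Fenby=9, Dale=11, Alder=22. Nearest is Fern (8).
From Fern: distances to unvisited — Alder=16, Fenby=17, Dale=19. Nearest is Alder (16).
From Alder: distances to unvisited — Fenby=13, Dale=25. Nearest is Fenby (13).
From Fenby: distances to unvisited — Dale=12. Nearest is Dale (12).
Return Dale→Cedar: 17.
Total = 13 + 3 + 4 + 8 + 16 + 13 + 12 + 17 = 86.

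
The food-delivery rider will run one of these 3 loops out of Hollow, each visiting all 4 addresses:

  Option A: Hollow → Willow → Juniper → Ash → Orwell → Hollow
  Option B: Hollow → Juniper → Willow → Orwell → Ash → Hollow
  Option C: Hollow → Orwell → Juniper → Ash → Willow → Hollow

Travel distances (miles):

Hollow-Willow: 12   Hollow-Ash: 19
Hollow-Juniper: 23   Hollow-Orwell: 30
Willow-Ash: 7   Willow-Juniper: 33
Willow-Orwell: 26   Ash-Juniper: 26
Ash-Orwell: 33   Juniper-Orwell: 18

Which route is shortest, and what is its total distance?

Option A: 12 + 33 + 26 + 33 + 30 = 134
Option B: 23 + 33 + 26 + 33 + 19 = 134
Option C: 30 + 18 + 26 + 7 + 12 = 93

93 miles — Option C is the shortest.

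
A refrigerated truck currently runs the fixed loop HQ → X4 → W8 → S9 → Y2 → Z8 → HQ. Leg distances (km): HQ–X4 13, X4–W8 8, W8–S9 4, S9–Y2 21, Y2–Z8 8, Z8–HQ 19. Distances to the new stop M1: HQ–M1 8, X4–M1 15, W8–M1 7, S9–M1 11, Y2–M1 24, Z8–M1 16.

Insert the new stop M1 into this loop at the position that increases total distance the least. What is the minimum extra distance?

+5 km — insert M1 between Z8 and HQ.

Insertion cost between consecutive stops i–j is d(i,M1) + d(M1,j) − d(i,j):
  between HQ and X4: 8 + 15 − 13 = 10
  between X4 and W8: 15 + 7 − 8 = 14
  between W8 and S9: 7 + 11 − 4 = 14
  between S9 and Y2: 11 + 24 − 21 = 14
  between Y2 and Z8: 24 + 16 − 8 = 32
  between Z8 and HQ: 16 + 8 − 19 = 5
Cheapest insertion is between Z8 and HQ, adding 5.
New total = 73 + 5 = 78.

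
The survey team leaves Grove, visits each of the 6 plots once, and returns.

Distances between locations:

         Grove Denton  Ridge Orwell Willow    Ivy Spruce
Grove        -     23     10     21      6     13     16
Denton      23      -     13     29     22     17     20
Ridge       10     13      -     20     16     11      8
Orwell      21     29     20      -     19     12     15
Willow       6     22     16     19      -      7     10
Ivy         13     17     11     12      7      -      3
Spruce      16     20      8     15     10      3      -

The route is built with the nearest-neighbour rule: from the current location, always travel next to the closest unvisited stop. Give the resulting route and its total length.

87 along Grove → Willow → Ivy → Spruce → Ridge → Denton → Orwell → Grove.

At Grove the remaining stops are Willow 6, Ridge 10, Ivy 13, Spruce 16, Orwell 21, Denton 23; go to Willow.
At Willow the remaining stops are Ivy 7, Spruce 10, Ridge 16, Orwell 19, Denton 22; go to Ivy.
At Ivy the remaining stops are Spruce 3, Ridge 11, Orwell 12, Denton 17; go to Spruce.
At Spruce the remaining stops are Ridge 8, Orwell 15, Denton 20; go to Ridge.
At Ridge the remaining stops are Denton 13, Orwell 20; go to Denton.
At Denton the remaining stops are Orwell 29; go to Orwell.
Return Orwell→Grove: 21.
Total = 6 + 7 + 3 + 8 + 13 + 29 + 21 = 87.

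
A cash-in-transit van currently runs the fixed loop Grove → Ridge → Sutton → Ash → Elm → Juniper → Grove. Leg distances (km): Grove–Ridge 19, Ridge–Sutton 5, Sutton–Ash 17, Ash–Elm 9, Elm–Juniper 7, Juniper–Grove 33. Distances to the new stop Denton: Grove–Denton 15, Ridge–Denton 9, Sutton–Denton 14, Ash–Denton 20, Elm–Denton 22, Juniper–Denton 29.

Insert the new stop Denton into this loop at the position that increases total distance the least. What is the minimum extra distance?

Insertion cost between consecutive stops i–j is d(i,Denton) + d(Denton,j) − d(i,j):
  between Grove and Ridge: 15 + 9 − 19 = 5
  between Ridge and Sutton: 9 + 14 − 5 = 18
  between Sutton and Ash: 14 + 20 − 17 = 17
  between Ash and Elm: 20 + 22 − 9 = 33
  between Elm and Juniper: 22 + 29 − 7 = 44
  between Juniper and Grove: 29 + 15 − 33 = 11
Cheapest insertion is between Grove and Ridge, adding 5.
New total = 90 + 5 = 95.

+5 km — insert Denton between Grove and Ridge.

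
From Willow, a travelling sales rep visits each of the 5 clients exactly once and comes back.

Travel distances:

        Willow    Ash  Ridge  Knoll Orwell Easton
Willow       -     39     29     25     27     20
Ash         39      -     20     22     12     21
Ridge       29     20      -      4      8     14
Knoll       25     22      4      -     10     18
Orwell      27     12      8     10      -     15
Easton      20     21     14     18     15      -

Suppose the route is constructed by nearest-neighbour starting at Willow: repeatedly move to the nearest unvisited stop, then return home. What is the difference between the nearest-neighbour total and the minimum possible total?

From Willow: Easton=20, Knoll=25, Orwell=27, Ridge=29, Ash=39 → choose Easton (20).
From Easton: Ridge=14, Orwell=15, Knoll=18, Ash=21 → choose Ridge (14).
From Ridge: Knoll=4, Orwell=8, Ash=20 → choose Knoll (4).
From Knoll: Orwell=10, Ash=22 → choose Orwell (10).
From Orwell: Ash=12 → choose Ash (12).
NN route Willow → Easton → Ridge → Knoll → Orwell → Ash → Willow costs 99.
Optimal: Willow → Knoll → Ridge → Orwell → Ash → Easton → Willow costs 90 (by enumerating all 60 distinct tours).
Excess = 99 − 90 = 9.

9 longer than the optimal tour.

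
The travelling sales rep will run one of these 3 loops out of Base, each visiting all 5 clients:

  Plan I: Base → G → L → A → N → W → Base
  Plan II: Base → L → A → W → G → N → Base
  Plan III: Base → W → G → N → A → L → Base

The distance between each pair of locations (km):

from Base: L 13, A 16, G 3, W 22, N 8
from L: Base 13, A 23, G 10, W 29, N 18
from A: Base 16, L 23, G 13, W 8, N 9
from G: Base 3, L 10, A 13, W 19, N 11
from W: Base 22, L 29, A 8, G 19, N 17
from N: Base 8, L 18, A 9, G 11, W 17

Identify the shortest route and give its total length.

Plan I: 3 + 10 + 23 + 9 + 17 + 22 = 84
Plan II: 13 + 23 + 8 + 19 + 11 + 8 = 82
Plan III: 22 + 19 + 11 + 9 + 23 + 13 = 97

82 km — Plan II is the shortest.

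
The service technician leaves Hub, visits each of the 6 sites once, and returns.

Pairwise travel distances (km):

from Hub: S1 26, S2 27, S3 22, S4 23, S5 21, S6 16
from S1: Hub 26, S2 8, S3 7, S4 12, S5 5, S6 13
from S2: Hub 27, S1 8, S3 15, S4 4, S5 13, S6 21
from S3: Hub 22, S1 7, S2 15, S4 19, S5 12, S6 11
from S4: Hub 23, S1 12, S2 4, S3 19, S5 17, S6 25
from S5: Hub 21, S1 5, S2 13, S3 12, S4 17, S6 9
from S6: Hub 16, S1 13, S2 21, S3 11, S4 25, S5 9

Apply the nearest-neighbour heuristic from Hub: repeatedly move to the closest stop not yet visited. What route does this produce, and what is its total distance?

Total distance 79 km via the nearest-neighbour route Hub → S6 → S5 → S1 → S3 → S2 → S4 → Hub.

From Hub: distances to unvisited — S6=16, S5=21, S3=22, S4=23, S1=26, S2=27. Nearest is S6 (16).
From S6: distances to unvisited — S5=9, S3=11, S1=13, S2=21, S4=25. Nearest is S5 (9).
From S5: distances to unvisited — S1=5, S3=12, S2=13, S4=17. Nearest is S1 (5).
From S1: distances to unvisited — S3=7, S2=8, S4=12. Nearest is S3 (7).
From S3: distances to unvisited — S2=15, S4=19. Nearest is S2 (15).
From S2: distances to unvisited — S4=4. Nearest is S4 (4).
Return S4→Hub: 23.
Total = 16 + 9 + 5 + 7 + 15 + 4 + 23 = 79.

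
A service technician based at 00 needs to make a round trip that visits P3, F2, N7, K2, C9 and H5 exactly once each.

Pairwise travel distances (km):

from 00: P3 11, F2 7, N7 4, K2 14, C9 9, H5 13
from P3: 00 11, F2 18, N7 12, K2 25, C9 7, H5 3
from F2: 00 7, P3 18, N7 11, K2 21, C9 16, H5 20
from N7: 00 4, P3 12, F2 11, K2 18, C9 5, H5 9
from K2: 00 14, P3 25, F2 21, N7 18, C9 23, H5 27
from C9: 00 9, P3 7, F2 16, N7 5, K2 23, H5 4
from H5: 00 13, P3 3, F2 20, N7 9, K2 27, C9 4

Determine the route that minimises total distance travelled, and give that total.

There are 360 distinct closed tours to check (reversals are equivalent).
00-P3-F2-N7-K2-C9-H5-00: 11+18+11+18+23+4+13 = 98
00-P3-F2-N7-K2-H5-C9-00: 11+18+11+18+27+4+9 = 98
00-P3-F2-N7-C9-K2-H5-00: 11+18+11+5+23+27+13 = 108
00-P3-F2-N7-C9-H5-K2-00: 11+18+11+5+4+27+14 = 90
00-P3-F2-N7-H5-K2-C9-00: 11+18+11+9+27+23+9 = 108
00-P3-F2-N7-H5-C9-K2-00: 11+18+11+9+4+23+14 = 90
00-P3-F2-K2-N7-C9-H5-00: 11+18+21+18+5+4+13 = 90
00-P3-F2-K2-N7-H5-C9-00: 11+18+21+18+9+4+9 = 90
… (352 more)
00-P3-H5-C9-N7-F2-K2-00: 11+3+4+5+11+21+14 = 69  ← best
The minimum is 69.
One optimal route: 00 → P3 → H5 → C9 → N7 → F2 → K2 → 00 (or its reverse).

Shortest round trip = 69 km.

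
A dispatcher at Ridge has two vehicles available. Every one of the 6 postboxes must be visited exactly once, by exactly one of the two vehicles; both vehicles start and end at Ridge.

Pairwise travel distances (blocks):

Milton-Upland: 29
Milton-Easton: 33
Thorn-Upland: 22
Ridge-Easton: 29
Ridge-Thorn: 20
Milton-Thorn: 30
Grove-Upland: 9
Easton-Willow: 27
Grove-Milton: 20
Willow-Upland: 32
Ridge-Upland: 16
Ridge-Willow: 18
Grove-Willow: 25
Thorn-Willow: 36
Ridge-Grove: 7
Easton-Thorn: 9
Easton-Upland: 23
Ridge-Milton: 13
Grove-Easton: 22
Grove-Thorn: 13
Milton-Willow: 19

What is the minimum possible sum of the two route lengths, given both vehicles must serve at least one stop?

Minimum combined distance: 118 blocks.

There are 2^5 − 1 = 31 ways to divide the 6 stops into two non-empty groups. For each, the best each vehicle can do is its own shortest tour through its group:
  {Grove} + {Milton, Easton, Thorn, Willow, Upland}: 14 + 106 = 120
  {Milton} + {Grove, Easton, Thorn, Willow, Upland}: 26 + 92 = 118
  {Grove, Milton} + {Easton, Thorn, Willow, Upland}: 40 + 92 = 132
  {Easton} + {Grove, Milton, Thorn, Willow, Upland}: 58 + 105 = 163
  {Grove, Easton} + {Milton, Thorn, Willow, Upland}: 58 + 105 = 163
  {Milton, Easton} + {Grove, Thorn, Willow, Upland}: 75 + 92 = 167
  … (31 splits in total)
Best: vehicle 1 Ridge → Milton → Ridge = 26; vehicle 2 Ridge → Grove → Upland → Thorn → Easton → Willow → Ridge = 92; combined 118.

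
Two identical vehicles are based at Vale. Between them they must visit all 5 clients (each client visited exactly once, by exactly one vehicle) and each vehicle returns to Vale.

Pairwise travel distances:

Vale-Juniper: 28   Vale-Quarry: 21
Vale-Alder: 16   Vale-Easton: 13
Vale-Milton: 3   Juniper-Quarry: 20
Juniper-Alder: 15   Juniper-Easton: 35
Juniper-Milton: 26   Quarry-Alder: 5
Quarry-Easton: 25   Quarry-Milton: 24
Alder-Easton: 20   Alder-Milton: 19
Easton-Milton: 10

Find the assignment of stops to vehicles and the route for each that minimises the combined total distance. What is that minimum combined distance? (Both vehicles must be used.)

Try each way of splitting the stops between the two vehicles (each non-empty) and, for each split, find the best tour for each vehicle:
  {Juniper} + {Quarry, Alder, Easton, Milton}: 56 + 59 = 115
  {Quarry} + {Juniper, Alder, Easton, Milton}: 42 + 76 = 118
  {Juniper, Quarry} + {Alder, Easton, Milton}: 69 + 49 = 118
  {Alder} + {Juniper, Quarry, Easton, Milton}: 32 + 86 = 118
  {Juniper, Alder} + {Quarry, Easton, Milton}: 59 + 59 = 118
  {Quarry, Alder} + {Juniper, Easton, Milton}: 42 + 76 = 118
  … (15 splits in total)
  {Juniper, Quarry, Alder, Easton} + {Milton}: 86 + 6 = 92  ← best
Best: vehicle 1 Vale → Juniper → Quarry → Alder → Easton → Vale = 86; vehicle 2 Vale → Milton → Vale = 6; combined 92.

92 — the smallest possible combined total.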